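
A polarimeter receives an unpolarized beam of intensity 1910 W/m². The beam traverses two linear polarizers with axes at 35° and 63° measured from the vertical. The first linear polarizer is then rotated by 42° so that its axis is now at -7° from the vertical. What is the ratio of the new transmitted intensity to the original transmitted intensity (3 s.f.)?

I_new/I_old ≈ 0.150

Before rotation:
Unpolarized light through the first polarizer → I₁ = ½ I₀, now polarized at 35°.
I₂ = I₁ cos²(63° − 35°) = 0.5 I₀ · cos²(28°) = 0.3898 I₀.
After rotation:
Unpolarized light through the first polarizer → I₁ = ½ I₀, now polarized at -7°.
I₂ = I₁ cos²(63° + 7°) = 0.5 I₀ · cos²(70°) = 0.05849 I₀.
Ratio = 0.05849 / 0.3898 = 0.15.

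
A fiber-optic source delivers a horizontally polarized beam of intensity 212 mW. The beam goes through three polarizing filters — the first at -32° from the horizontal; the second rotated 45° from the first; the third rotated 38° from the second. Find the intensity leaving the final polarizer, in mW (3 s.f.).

I ≈ 47.3 mW

By Malus's law, I₁ = 212 mW · cos²(32°) = 152.5 mW.
I₂ = I₁ · cos²(45°) = 152.5 · 0.5 = 76.23 mW.
I₃ = I₂ · cos²(38°) = 76.23 · 0.621 = 47.34 mW.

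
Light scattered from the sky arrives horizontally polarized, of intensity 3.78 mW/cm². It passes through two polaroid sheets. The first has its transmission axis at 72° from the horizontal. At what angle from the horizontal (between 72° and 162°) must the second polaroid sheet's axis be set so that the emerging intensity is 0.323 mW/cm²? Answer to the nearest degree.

By Malus's law, I₁ = I₀ cos²(72° − 0°) = I₀ cos²(72°) = 0.09549 I₀.
Target fraction: 0.323 / 3.78 mW/cm² = 0.08545 of I₀.
Need I₂/I₀ = 0.08545, so cos²(θ − 72°) = 0.08545 / 0.09549 = 0.8948.
θ − 72° = arccos(√0.8948) = 18.9°, giving θ ≈ 72 + 18.9 = 90.9°.

θ ≈ 91°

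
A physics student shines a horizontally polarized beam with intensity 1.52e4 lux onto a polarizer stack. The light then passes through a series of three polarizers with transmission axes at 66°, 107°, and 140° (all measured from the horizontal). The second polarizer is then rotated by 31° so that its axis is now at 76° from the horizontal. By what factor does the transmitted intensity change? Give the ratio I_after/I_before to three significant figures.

I_new/I_old ≈ 0.465

Before rotation:
By Malus's law, I₁ = I₀ cos²(66° − 0°) = I₀ cos²(66°) = 0.1654 I₀.
I₂ = I₁ cos²(107° − 66°) = 0.1654 I₀ · cos²(41°) = 0.09423 I₀.
I₃ = I₂ cos²(140° − 107°) = 0.09423 I₀ · cos²(33°) = 0.06628 I₀.
After rotation:
I₁ = I₀ cos²(66° − 0°) = I₀ cos²(66°) = 0.1654 I₀.
I₂ = I₁ cos²(76° − 66°) = 0.1654 I₀ · cos²(10°) = 0.1604 I₀.
I₃ = I₂ cos²(140° − 76°) = 0.1604 I₀ · cos²(64°) = 0.03083 I₀.
Ratio = 0.03083 / 0.06628 = 0.4652.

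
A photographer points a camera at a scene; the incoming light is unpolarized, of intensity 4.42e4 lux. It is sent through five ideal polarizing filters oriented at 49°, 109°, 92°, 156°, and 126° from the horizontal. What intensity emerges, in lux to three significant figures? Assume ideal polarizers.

I ≈ 728 lux

Unpolarized light through the first polarizer → I₁ = 4.42e4 lux/2 = 2.21e+04 lux, polarized at 49°.
I₂ = I₁ · cos²(60°) = 2.21e+04 · 0.25 = 5525 lux.
I₃ = I₂ · cos²(17°) = 5525 · 0.9145 = 5053 lux.
I₄ = I₃ · cos²(64°) = 5053 · 0.1922 = 971 lux.
I₅ = I₄ · cos²(30°) = 971 · 0.75 = 728.2 lux.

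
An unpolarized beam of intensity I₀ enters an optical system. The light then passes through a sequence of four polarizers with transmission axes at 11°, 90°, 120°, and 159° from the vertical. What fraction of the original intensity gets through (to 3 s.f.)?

≈ 0.00825 I₀

Unpolarized light through the first polarizer → I₁ = ½ I₀, now polarized at 11°.
I₂ = I₁ cos²(90° − 11°) = 0.5 I₀ · cos²(79°) = 0.0182 I₀.
I₃ = I₂ cos²(120° − 90°) = 0.0182 I₀ · cos²(30°) = 0.01365 I₀.
I₄ = I₃ cos²(159° − 120°) = 0.01365 I₀ · cos²(39°) = 0.008246 I₀.
Transmitted fraction = 0.008246.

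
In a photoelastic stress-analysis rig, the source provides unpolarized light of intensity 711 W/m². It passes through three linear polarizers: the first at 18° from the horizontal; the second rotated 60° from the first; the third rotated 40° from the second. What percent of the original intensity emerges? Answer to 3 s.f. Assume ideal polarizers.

≈ 7.34%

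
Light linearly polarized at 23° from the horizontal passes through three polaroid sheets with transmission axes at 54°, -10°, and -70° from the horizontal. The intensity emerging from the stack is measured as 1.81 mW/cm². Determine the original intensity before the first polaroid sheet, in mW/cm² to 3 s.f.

By Malus's law, I₁ = I₀ cos²(54° − 23°) = I₀ cos²(31°) = 0.7347 I₀.
I₂ = I₁ cos²(-10° − 54°) = 0.7347 I₀ · cos²(64°) = 0.1412 I₀.
I₃ = I₂ cos²(-70° + 10°) = 0.1412 I₀ · cos²(60°) = 0.0353 I₀.
So 1.81 mW/cm² = 0.0353 I₀, giving I₀ = 1.81/0.0353 = 51.28 mW/cm².

I₀ ≈ 51.3 mW/cm²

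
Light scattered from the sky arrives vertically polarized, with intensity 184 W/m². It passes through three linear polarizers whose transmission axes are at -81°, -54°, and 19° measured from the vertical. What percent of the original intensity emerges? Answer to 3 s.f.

I₁ = 184 W/m² · cos²(81°) = 4.503 W/m².
I₂ = I₁ · cos²(27°) = 4.503 · 0.7939 = 3.575 W/m².
I₃ = I₂ · cos²(73°) = 3.575 · 0.08548 = 0.3056 W/m².
That is 0.1661% of the incident intensity.

≈ 0.166%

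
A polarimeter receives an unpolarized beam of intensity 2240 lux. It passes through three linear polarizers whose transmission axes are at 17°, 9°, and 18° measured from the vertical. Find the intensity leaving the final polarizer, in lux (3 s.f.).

I ≈ 1070 lux

Unpolarized light through the first polarizer → I₁ = 2240 lux/2 = 1120 lux, polarized at 17°.
I₂ = I₁ · cos²(8°) = 1120 · 0.9806 = 1098 lux.
I₃ = I₂ · cos²(9°) = 1098 · 0.9755 = 1071 lux.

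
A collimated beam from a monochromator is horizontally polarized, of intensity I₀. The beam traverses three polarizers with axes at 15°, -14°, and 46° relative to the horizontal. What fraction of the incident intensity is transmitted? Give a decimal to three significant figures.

≈ 0.178 I₀

By Malus's law, I₁ = I₀ cos²(15° − 0°) = I₀ cos²(15°) = 0.933 I₀.
I₂ = I₁ cos²(-14° − 15°) = 0.933 I₀ · cos²(29°) = 0.7137 I₀.
I₃ = I₂ cos²(46° + 14°) = 0.7137 I₀ · cos²(60°) = 0.1784 I₀.
Transmitted fraction = 0.1784.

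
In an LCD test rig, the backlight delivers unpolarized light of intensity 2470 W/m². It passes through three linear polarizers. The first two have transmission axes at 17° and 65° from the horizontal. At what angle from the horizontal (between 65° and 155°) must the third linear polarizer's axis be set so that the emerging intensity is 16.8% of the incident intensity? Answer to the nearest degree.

θ ≈ 95°

Unpolarized light through the first polarizer → I₁ = ½ I₀, now polarized at 17°.
I₂ = I₁ cos²(65° − 17°) = 0.5 I₀ · cos²(48°) = 0.2239 I₀.
Need I₃/I₀ = 0.168, so cos²(θ − 65°) = 0.168 / 0.2239 = 0.7504.
θ − 65° = arccos(√0.7504) = 30.0°, giving θ ≈ 65 + 30.0 = 95.0°.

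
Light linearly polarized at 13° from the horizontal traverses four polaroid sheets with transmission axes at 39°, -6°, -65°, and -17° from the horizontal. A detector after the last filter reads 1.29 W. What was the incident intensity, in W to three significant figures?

I₀ ≈ 26.9 W

By Malus's law, I₁ = I₀ cos²(39° − 13°) = I₀ cos²(26°) = 0.8078 I₀.
I₂ = I₁ cos²(-6° − 39°) = 0.8078 I₀ · cos²(45°) = 0.4039 I₀.
I₃ = I₂ cos²(-65° + 6°) = 0.4039 I₀ · cos²(59°) = 0.1071 I₀.
I₄ = I₃ cos²(-17° + 65°) = 0.1071 I₀ · cos²(48°) = 0.04797 I₀.
So 1.29 W = 0.04797 I₀, giving I₀ = 1.29/0.04797 = 26.89 W.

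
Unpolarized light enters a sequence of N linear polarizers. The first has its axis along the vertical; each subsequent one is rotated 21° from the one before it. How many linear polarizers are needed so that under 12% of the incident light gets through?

First polarizer halves the unpolarized light: factor 1/2.
Each further stage multiplies by cos²(21°) = 0.8716.
After N polarizers: T = 0.5·0.8716^(N−1). Require T < 0.12 ⇒ N−1 > ln(0.12/0.5)/ln(0.8716) = 10.38, so N−1 ≥ 11 and N = 12.
Check: N=12 gives T = 0.1102 < 0.12; N=11 gives T = 0.1265.

N = 12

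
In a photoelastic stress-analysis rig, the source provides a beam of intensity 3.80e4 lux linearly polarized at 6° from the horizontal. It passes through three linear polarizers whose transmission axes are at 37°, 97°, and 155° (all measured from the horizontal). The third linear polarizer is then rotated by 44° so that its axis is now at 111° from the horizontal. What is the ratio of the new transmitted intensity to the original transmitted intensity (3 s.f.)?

I_new/I_old ≈ 3.35

Before rotation:
By Malus's law, I₁ = I₀ cos²(37° − 6°) = I₀ cos²(31°) = 0.7347 I₀.
I₂ = I₁ cos²(97° − 37°) = 0.7347 I₀ · cos²(60°) = 0.1837 I₀.
I₃ = I₂ cos²(155° − 97°) = 0.1837 I₀ · cos²(58°) = 0.05158 I₀.
After rotation:
I₁ = I₀ cos²(37° − 6°) = I₀ cos²(31°) = 0.7347 I₀.
I₂ = I₁ cos²(97° − 37°) = 0.7347 I₀ · cos²(60°) = 0.1837 I₀.
I₃ = I₂ cos²(111° − 97°) = 0.1837 I₀ · cos²(14°) = 0.1729 I₀.
Ratio = 0.1729 / 0.05158 = 3.353.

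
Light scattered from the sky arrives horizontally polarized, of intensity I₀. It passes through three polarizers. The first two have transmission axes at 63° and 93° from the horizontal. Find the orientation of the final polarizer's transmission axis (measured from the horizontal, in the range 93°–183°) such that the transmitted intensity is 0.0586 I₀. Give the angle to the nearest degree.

θ ≈ 145°

By Malus's law, I₁ = I₀ cos²(63° − 0°) = I₀ cos²(63°) = 0.2061 I₀.
I₂ = I₁ cos²(93° − 63°) = 0.2061 I₀ · cos²(30°) = 0.1546 I₀.
Need I₃/I₀ = 0.0586, so cos²(θ − 93°) = 0.0586 / 0.1546 = 0.3791.
θ − 93° = arccos(√0.3791) = 52.0°, giving θ ≈ 93 + 52.0 = 145.0°.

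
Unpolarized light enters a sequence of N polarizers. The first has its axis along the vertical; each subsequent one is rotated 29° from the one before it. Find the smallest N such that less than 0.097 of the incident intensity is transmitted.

First polarizer halves the unpolarized light: factor 1/2.
Each further stage multiplies by cos²(29°) = 0.765.
After N polarizers: T = 0.5·0.765^(N−1). Require T < 0.097 ⇒ N−1 > ln(0.097/0.5)/ln(0.765) = 6.12, so N−1 ≥ 7 and N = 8.
Check: N=8 gives T = 0.07664 < 0.097; N=7 gives T = 0.1002.

N = 8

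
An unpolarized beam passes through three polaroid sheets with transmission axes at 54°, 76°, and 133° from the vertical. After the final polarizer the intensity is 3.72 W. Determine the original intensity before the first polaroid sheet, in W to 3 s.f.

Unpolarized light through the first polarizer → I₁ = ½ I₀, now polarized at 54°.
I₂ = I₁ cos²(76° − 54°) = 0.5 I₀ · cos²(22°) = 0.4298 I₀.
I₃ = I₂ cos²(133° − 76°) = 0.4298 I₀ · cos²(57°) = 0.1275 I₀.
So 3.72 W = 0.1275 I₀, giving I₀ = 3.72/0.1275 = 29.18 W.

I₀ ≈ 29.2 W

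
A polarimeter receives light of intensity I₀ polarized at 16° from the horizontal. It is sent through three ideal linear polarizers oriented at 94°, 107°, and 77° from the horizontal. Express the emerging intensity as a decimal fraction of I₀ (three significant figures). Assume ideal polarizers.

≈ 0.0308 I₀

I₁ = I₀ cos²(94° − 16°) = I₀ cos²(78°) = 0.04323 I₀.
I₂ = I₁ cos²(107° − 94°) = 0.04323 I₀ · cos²(13°) = 0.04104 I₀.
I₃ = I₂ cos²(77° − 107°) = 0.04104 I₀ · cos²(30°) = 0.03078 I₀.
Transmitted fraction = 0.03078.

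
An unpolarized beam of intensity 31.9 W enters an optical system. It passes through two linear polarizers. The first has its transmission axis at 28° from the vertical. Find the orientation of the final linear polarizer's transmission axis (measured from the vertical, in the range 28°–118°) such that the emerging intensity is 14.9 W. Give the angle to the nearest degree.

Unpolarized light through the first polarizer → I₁ = ½ I₀, now polarized at 28°.
Target fraction: 14.9 / 31.9 W = 0.4671 of I₀.
Need I₂/I₀ = 0.4671, so cos²(θ − 28°) = 0.4671 / 0.5 = 0.9342.
θ − 28° = arccos(√0.9342) = 14.9°, giving θ ≈ 28 + 14.9 = 42.9°.

θ ≈ 43°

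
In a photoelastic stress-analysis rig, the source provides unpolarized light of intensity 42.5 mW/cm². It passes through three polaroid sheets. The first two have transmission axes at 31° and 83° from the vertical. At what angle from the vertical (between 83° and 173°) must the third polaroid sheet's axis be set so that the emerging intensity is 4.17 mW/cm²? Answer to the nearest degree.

Unpolarized light through the first polarizer → I₁ = ½ I₀, now polarized at 31°.
I₂ = I₁ cos²(83° − 31°) = 0.5 I₀ · cos²(52°) = 0.1895 I₀.
Target fraction: 4.17 / 42.5 mW/cm² = 0.09812 of I₀.
Need I₃/I₀ = 0.09812, so cos²(θ − 83°) = 0.09812 / 0.1895 = 0.5177.
θ − 83° = arccos(√0.5177) = 44.0°, giving θ ≈ 83 + 44.0 = 127.0°.

θ ≈ 127°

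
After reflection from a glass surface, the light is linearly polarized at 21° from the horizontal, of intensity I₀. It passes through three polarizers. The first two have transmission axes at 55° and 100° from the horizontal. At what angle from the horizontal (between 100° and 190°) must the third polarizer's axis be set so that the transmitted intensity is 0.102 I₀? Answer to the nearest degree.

θ ≈ 157°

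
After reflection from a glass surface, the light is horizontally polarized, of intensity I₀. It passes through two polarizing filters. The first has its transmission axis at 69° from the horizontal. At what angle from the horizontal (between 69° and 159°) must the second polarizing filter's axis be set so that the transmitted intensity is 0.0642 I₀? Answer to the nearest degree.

I₁ = I₀ cos²(69° − 0°) = I₀ cos²(69°) = 0.1284 I₀.
Need I₂/I₀ = 0.0642, so cos²(θ − 69°) = 0.0642 / 0.1284 = 0.4999.
θ − 69° = arccos(√0.4999) = 45.0°, giving θ ≈ 69 + 45.0 = 114.0°.

θ ≈ 114°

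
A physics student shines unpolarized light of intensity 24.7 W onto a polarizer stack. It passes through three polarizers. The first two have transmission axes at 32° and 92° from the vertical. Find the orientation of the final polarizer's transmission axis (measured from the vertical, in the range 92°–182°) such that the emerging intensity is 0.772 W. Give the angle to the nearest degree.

θ ≈ 152°

Unpolarized light through the first polarizer → I₁ = ½ I₀, now polarized at 32°.
I₂ = I₁ cos²(92° − 32°) = 0.5 I₀ · cos²(60°) = 0.125 I₀.
Target fraction: 0.772 / 24.7 W = 0.03126 of I₀.
Need I₃/I₀ = 0.03126, so cos²(θ − 92°) = 0.03126 / 0.125 = 0.25.
θ − 92° = arccos(√0.25) = 60.0°, giving θ ≈ 92 + 60.0 = 152.0°.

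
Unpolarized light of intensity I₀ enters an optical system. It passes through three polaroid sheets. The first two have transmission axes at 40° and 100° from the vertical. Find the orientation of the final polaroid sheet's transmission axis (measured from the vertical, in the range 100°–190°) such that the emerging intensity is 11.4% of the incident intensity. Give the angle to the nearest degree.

θ ≈ 117°

Unpolarized light through the first polarizer → I₁ = ½ I₀, now polarized at 40°.
I₂ = I₁ cos²(100° − 40°) = 0.5 I₀ · cos²(60°) = 0.125 I₀.
Need I₃/I₀ = 0.114, so cos²(θ − 100°) = 0.114 / 0.125 = 0.912.
θ − 100° = arccos(√0.912) = 17.3°, giving θ ≈ 100 + 17.3 = 117.3°.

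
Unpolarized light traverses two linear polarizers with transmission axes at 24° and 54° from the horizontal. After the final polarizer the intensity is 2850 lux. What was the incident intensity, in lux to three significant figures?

Unpolarized light through the first polarizer → I₁ = ½ I₀, now polarized at 24°.
I₂ = I₁ cos²(54° − 24°) = 0.5 I₀ · cos²(30°) = 0.375 I₀.
So 2850 lux = 0.375 I₀, giving I₀ = 2850/0.375 = 7600 lux.

I₀ ≈ 7600 lux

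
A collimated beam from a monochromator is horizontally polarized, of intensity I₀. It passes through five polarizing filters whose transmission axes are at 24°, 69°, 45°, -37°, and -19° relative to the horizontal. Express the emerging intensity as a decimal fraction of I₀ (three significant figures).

I₁ = I₀ cos²(24° − 0°) = I₀ cos²(24°) = 0.8346 I₀.
I₂ = I₁ cos²(69° − 24°) = 0.8346 I₀ · cos²(45°) = 0.4173 I₀.
I₃ = I₂ cos²(45° − 69°) = 0.4173 I₀ · cos²(24°) = 0.3482 I₀.
I₄ = I₃ cos²(-37° − 45°) = 0.3482 I₀ · cos²(82°) = 0.006745 I₀.
I₅ = I₄ cos²(-19° + 37°) = 0.006745 I₀ · cos²(18°) = 0.006101 I₀.
Transmitted fraction = 0.006101.

≈ 0.00610 I₀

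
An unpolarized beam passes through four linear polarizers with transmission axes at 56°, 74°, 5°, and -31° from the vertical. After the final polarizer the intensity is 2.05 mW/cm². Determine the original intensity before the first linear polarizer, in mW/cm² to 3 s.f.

I₀ ≈ 53.9 mW/cm²

Unpolarized light through the first polarizer → I₁ = ½ I₀, now polarized at 56°.
I₂ = I₁ cos²(74° − 56°) = 0.5 I₀ · cos²(18°) = 0.4523 I₀.
I₃ = I₂ cos²(5° − 74°) = 0.4523 I₀ · cos²(69°) = 0.05808 I₀.
I₄ = I₃ cos²(-31° − 5°) = 0.05808 I₀ · cos²(36°) = 0.03802 I₀.
So 2.05 mW/cm² = 0.03802 I₀, giving I₀ = 2.05/0.03802 = 53.93 mW/cm².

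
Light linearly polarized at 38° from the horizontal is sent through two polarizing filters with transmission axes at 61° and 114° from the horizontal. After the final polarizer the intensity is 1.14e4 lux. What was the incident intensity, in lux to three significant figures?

I₀ ≈ 3.71e4 lux

By Malus's law, I₁ = I₀ cos²(61° − 38°) = I₀ cos²(23°) = 0.8473 I₀.
I₂ = I₁ cos²(114° − 61°) = 0.8473 I₀ · cos²(53°) = 0.3069 I₀.
So 1.14e4 lux = 0.3069 I₀, giving I₀ = 1.14e4/0.3069 = 3.715e+04 lux.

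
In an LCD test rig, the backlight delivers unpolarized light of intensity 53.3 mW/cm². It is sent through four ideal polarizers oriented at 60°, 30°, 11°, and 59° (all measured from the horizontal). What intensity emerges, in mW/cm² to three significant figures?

I ≈ 8.00 mW/cm²

Unpolarized light through the first polarizer → I₁ = 53.3 mW/cm²/2 = 26.65 mW/cm², polarized at 60°.
I₂ = I₁ · cos²(30°) = 26.65 · 0.75 = 19.99 mW/cm².
I₃ = I₂ · cos²(19°) = 19.99 · 0.894 = 17.87 mW/cm².
I₄ = I₃ · cos²(48°) = 17.87 · 0.4477 = 8.001 mW/cm².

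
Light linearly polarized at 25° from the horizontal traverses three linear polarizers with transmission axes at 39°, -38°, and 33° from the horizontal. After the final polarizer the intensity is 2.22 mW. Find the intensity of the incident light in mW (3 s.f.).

I₀ ≈ 440 mW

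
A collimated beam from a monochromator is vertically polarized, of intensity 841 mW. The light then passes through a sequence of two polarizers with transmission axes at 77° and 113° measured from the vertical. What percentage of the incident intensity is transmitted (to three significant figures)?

≈ 3.31%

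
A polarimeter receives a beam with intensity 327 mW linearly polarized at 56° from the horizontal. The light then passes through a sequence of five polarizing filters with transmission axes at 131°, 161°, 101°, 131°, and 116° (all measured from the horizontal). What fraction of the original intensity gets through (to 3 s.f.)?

I₁ = 327 mW · cos²(75°) = 21.9 mW.
I₂ = I₁ · cos²(30°) = 21.9 · 0.75 = 16.43 mW.
I₃ = I₂ · cos²(60°) = 16.43 · 0.25 = 4.107 mW.
I₄ = I₃ · cos²(30°) = 4.107 · 0.75 = 3.08 mW.
I₅ = I₄ · cos²(15°) = 3.08 · 0.933 = 2.874 mW.
Transmitted fraction = 0.008789.

I/I₀ ≈ 0.00879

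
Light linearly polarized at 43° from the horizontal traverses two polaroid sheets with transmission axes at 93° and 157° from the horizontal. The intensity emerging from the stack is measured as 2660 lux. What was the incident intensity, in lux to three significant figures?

By Malus's law, I₁ = I₀ cos²(93° − 43°) = I₀ cos²(50°) = 0.4132 I₀.
I₂ = I₁ cos²(157° − 93°) = 0.4132 I₀ · cos²(64°) = 0.0794 I₀.
So 2660 lux = 0.0794 I₀, giving I₀ = 2660/0.0794 = 3.35e+04 lux.

I₀ ≈ 3.35e4 lux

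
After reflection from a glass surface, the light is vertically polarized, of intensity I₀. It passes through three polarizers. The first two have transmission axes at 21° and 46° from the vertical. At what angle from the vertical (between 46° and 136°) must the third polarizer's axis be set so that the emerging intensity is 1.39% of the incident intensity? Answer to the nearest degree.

θ ≈ 128°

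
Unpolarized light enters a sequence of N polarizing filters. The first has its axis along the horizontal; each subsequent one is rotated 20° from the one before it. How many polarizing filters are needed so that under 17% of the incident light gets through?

First polarizer halves the unpolarized light: factor 1/2.
Each further stage multiplies by cos²(20°) = 0.883.
After N polarizers: T = 0.5·0.883^(N−1). Require T < 0.17 ⇒ N−1 > ln(0.17/0.5)/ln(0.883) = 8.67, so N−1 ≥ 9 and N = 10.
Check: N=10 gives T = 0.1632 < 0.17; N=9 gives T = 0.1848.

N = 10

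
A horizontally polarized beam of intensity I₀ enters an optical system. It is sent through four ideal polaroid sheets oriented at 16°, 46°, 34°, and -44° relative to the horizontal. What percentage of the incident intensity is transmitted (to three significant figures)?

≈ 2.87%

I₁ = I₀ cos²(16° − 0°) = I₀ cos²(16°) = 0.924 I₀.
I₂ = I₁ cos²(46° − 16°) = 0.924 I₀ · cos²(30°) = 0.693 I₀.
I₃ = I₂ cos²(34° − 46°) = 0.693 I₀ · cos²(12°) = 0.6631 I₀.
I₄ = I₃ cos²(-44° − 34°) = 0.6631 I₀ · cos²(78°) = 0.02866 I₀.
That is 2.866% of the incident intensity.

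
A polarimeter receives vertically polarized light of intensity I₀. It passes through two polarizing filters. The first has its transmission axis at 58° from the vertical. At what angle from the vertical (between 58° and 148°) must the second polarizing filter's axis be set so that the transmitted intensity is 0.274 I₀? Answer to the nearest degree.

θ ≈ 67°

I₁ = I₀ cos²(58° − 0°) = I₀ cos²(58°) = 0.2808 I₀.
Need I₂/I₀ = 0.274, so cos²(θ − 58°) = 0.274 / 0.2808 = 0.9757.
θ − 58° = arccos(√0.9757) = 9.0°, giving θ ≈ 58 + 9.0 = 67.0°.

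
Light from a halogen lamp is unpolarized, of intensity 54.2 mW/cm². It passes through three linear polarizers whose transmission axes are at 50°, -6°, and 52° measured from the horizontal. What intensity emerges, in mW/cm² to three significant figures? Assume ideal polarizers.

Unpolarized light through the first polarizer → I₁ = 54.2 mW/cm²/2 = 27.1 mW/cm², polarized at 50°.
I₂ = I₁ · cos²(56°) = 27.1 · 0.3127 = 8.474 mW/cm².
I₃ = I₂ · cos²(58°) = 8.474 · 0.2808 = 2.38 mW/cm².

I ≈ 2.38 mW/cm²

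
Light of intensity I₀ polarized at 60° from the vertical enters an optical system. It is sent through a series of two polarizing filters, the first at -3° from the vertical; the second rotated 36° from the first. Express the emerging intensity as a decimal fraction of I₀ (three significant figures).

By Malus's law, I₁ = I₀ cos²(-3° − 60°) = I₀ cos²(63°) = 0.2061 I₀.
I₂ = I₁ cos²(36°) = 0.2061 · 0.6545 I₀ = 0.1349 I₀.
Transmitted fraction = 0.1349.

≈ 0.135 I₀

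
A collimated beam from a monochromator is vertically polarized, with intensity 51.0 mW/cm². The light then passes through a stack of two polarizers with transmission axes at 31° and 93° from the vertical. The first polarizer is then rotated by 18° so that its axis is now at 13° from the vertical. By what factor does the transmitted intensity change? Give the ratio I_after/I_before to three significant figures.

Before rotation:
By Malus's law, I₁ = I₀ cos²(31° − 0°) = I₀ cos²(31°) = 0.7347 I₀.
I₂ = I₁ cos²(93° − 31°) = 0.7347 I₀ · cos²(62°) = 0.1619 I₀.
After rotation:
I₁ = I₀ cos²(13° − 0°) = I₀ cos²(13°) = 0.9494 I₀.
I₂ = I₁ cos²(93° − 13°) = 0.9494 I₀ · cos²(80°) = 0.02863 I₀.
Ratio = 0.02863 / 0.1619 = 0.1768.

I_new/I_old ≈ 0.177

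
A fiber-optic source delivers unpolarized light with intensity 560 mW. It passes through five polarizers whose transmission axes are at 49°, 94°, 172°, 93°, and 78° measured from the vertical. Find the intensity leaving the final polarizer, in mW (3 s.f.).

Unpolarized light through the first polarizer → I₁ = 560 mW/2 = 280 mW, polarized at 49°.
I₂ = I₁ · cos²(45°) = 280 · 0.5 = 140 mW.
I₃ = I₂ · cos²(78°) = 140 · 0.04323 = 6.052 mW.
I₄ = I₃ · cos²(79°) = 6.052 · 0.03641 = 0.2203 mW.
I₅ = I₄ · cos²(15°) = 0.2203 · 0.933 = 0.2056 mW.

I ≈ 0.206 mW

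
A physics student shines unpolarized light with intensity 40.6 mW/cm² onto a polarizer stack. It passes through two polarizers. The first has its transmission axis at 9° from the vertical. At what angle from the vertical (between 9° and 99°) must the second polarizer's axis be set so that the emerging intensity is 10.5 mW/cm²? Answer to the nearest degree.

Unpolarized light through the first polarizer → I₁ = ½ I₀, now polarized at 9°.
Target fraction: 10.5 / 40.6 mW/cm² = 0.2586 of I₀.
Need I₂/I₀ = 0.2586, so cos²(θ − 9°) = 0.2586 / 0.5 = 0.5172.
θ − 9° = arccos(√0.5172) = 44.0°, giving θ ≈ 9 + 44.0 = 53.0°.

θ ≈ 53°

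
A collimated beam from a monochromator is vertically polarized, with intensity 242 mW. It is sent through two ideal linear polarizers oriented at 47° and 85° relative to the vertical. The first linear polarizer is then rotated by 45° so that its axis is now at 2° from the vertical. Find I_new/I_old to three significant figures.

Before rotation:
By Malus's law, I₁ = I₀ cos²(47° − 0°) = I₀ cos²(47°) = 0.4651 I₀.
I₂ = I₁ cos²(85° − 47°) = 0.4651 I₀ · cos²(38°) = 0.2888 I₀.
After rotation:
I₁ = I₀ cos²(2° − 0°) = I₀ cos²(2°) = 0.9988 I₀.
I₂ = I₁ cos²(85° − 2°) = 0.9988 I₀ · cos²(83°) = 0.01483 I₀.
Ratio = 0.01483 / 0.2888 = 0.05136.

I_new/I_old ≈ 0.0514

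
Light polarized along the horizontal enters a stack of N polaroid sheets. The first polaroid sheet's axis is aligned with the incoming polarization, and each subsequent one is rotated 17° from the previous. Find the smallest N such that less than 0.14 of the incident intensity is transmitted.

N = 24

First polarizer is aligned with the polarization: full transmission.
Each further stage multiplies by cos²(17°) = 0.9145.
After N polarizers: T = 0.9145^(N−1). Require T < 0.14 ⇒ N−1 > ln(0.14)/ln(0.9145) = 22.00, so N−1 ≥ 23 and N = 24.
Check: N=24 gives T = 0.1281 < 0.14; N=23 gives T = 0.14.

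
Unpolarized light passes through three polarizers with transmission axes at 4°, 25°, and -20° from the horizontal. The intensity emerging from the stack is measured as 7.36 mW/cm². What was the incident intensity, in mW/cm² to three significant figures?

I₀ ≈ 33.8 mW/cm²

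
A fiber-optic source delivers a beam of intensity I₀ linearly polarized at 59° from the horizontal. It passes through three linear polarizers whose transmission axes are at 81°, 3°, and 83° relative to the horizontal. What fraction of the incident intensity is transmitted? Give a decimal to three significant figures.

≈ 0.00112 I₀

I₁ = I₀ cos²(81° − 59°) = I₀ cos²(22°) = 0.8597 I₀.
I₂ = I₁ cos²(3° − 81°) = 0.8597 I₀ · cos²(78°) = 0.03716 I₀.
I₃ = I₂ cos²(83° − 3°) = 0.03716 I₀ · cos²(80°) = 0.001121 I₀.
Transmitted fraction = 0.001121.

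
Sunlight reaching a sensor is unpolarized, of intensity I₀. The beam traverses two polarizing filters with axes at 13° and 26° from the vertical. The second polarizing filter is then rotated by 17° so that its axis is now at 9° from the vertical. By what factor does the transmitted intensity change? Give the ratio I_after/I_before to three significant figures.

I_new/I_old ≈ 1.05

Before rotation:
Unpolarized light through the first polarizer → I₁ = ½ I₀, now polarized at 13°.
I₂ = I₁ cos²(26° − 13°) = 0.5 I₀ · cos²(13°) = 0.4747 I₀.
After rotation:
Unpolarized light through the first polarizer → I₁ = ½ I₀, now polarized at 13°.
I₂ = I₁ cos²(9° − 13°) = 0.5 I₀ · cos²(4°) = 0.4976 I₀.
Ratio = 0.4976 / 0.4747 = 1.048.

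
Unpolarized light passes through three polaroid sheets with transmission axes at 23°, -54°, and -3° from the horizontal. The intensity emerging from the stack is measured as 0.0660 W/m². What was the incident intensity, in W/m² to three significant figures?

I₀ ≈ 6.59 W/m²

Unpolarized light through the first polarizer → I₁ = ½ I₀, now polarized at 23°.
I₂ = I₁ cos²(-54° − 23°) = 0.5 I₀ · cos²(77°) = 0.0253 I₀.
I₃ = I₂ cos²(-3° + 54°) = 0.0253 I₀ · cos²(51°) = 0.01002 I₀.
So 0.0660 W/m² = 0.01002 I₀, giving I₀ = 0.0660/0.01002 = 6.586 W/m².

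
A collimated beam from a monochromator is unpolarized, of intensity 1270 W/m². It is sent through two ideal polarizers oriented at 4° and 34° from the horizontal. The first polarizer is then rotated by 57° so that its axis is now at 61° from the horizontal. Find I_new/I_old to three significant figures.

I_new/I_old ≈ 1.06

Before rotation:
Unpolarized light through the first polarizer → I₁ = ½ I₀, now polarized at 4°.
I₂ = I₁ cos²(34° − 4°) = 0.5 I₀ · cos²(30°) = 0.375 I₀.
After rotation:
Unpolarized light through the first polarizer → I₁ = ½ I₀, now polarized at 61°.
I₂ = I₁ cos²(34° − 61°) = 0.5 I₀ · cos²(27°) = 0.3969 I₀.
Ratio = 0.3969 / 0.375 = 1.059.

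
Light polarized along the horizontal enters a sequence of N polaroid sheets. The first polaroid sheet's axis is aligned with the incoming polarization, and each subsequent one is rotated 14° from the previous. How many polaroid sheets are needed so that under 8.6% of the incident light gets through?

First polarizer is aligned with the polarization: full transmission.
Each further stage multiplies by cos²(14°) = 0.9415.
After N polarizers: T = 0.9415^(N−1). Require T < 0.086 ⇒ N−1 > ln(0.086)/ln(0.9415) = 40.68, so N−1 ≥ 41 and N = 42.
Check: N=42 gives T = 0.08436 < 0.086; N=41 gives T = 0.0896.

N = 42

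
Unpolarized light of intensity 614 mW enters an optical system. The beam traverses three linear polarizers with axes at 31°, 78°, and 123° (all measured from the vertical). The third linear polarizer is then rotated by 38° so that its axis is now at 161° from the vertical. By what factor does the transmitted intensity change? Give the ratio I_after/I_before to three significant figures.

I_new/I_old ≈ 0.0297

Before rotation:
Unpolarized light through the first polarizer → I₁ = ½ I₀, now polarized at 31°.
I₂ = I₁ cos²(78° − 31°) = 0.5 I₀ · cos²(47°) = 0.2326 I₀.
I₃ = I₂ cos²(123° − 78°) = 0.2326 I₀ · cos²(45°) = 0.1163 I₀.
After rotation:
Unpolarized light through the first polarizer → I₁ = ½ I₀, now polarized at 31°.
I₂ = I₁ cos²(78° − 31°) = 0.5 I₀ · cos²(47°) = 0.2326 I₀.
I₃ = I₂ cos²(161° − 78°) = 0.2326 I₀ · cos²(83°) = 0.003454 I₀.
Ratio = 0.003454 / 0.1163 = 0.0297.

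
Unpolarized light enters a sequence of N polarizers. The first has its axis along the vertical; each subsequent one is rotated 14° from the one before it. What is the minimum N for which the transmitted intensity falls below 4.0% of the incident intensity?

First polarizer halves the unpolarized light: factor 1/2.
Each further stage multiplies by cos²(14°) = 0.9415.
After N polarizers: T = 0.5·0.9415^(N−1). Require T < 0.040 ⇒ N−1 > ln(0.040/0.5)/ln(0.9415) = 41.88, so N−1 ≥ 42 and N = 43.
Check: N=43 gives T = 0.03971 < 0.040; N=42 gives T = 0.04218.

N = 43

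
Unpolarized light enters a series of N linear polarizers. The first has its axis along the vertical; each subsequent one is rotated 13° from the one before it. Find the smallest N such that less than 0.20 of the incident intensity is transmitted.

N = 19

First polarizer halves the unpolarized light: factor 1/2.
Each further stage multiplies by cos²(13°) = 0.9494.
After N polarizers: T = 0.5·0.9494^(N−1). Require T < 0.20 ⇒ N−1 > ln(0.20/0.5)/ln(0.9494) = 17.65, so N−1 ≥ 18 and N = 19.
Check: N=19 gives T = 0.1964 < 0.20; N=18 gives T = 0.2068.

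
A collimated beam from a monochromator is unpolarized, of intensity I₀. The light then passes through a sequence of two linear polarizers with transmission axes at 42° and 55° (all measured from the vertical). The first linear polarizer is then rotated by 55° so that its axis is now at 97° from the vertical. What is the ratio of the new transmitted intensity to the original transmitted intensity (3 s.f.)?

I_new/I_old ≈ 0.582

Before rotation:
Unpolarized light through the first polarizer → I₁ = ½ I₀, now polarized at 42°.
I₂ = I₁ cos²(55° − 42°) = 0.5 I₀ · cos²(13°) = 0.4747 I₀.
After rotation:
Unpolarized light through the first polarizer → I₁ = ½ I₀, now polarized at 97°.
I₂ = I₁ cos²(55° − 97°) = 0.5 I₀ · cos²(42°) = 0.2761 I₀.
Ratio = 0.2761 / 0.4747 = 0.5817.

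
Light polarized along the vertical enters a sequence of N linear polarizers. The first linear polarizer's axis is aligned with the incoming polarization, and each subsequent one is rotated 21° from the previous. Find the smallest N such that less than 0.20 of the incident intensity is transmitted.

First polarizer is aligned with the polarization: full transmission.
Each further stage multiplies by cos²(21°) = 0.8716.
After N polarizers: T = 0.8716^(N−1). Require T < 0.20 ⇒ N−1 > ln(0.20)/ln(0.8716) = 11.71, so N−1 ≥ 12 and N = 13.
Check: N=13 gives T = 0.1922 < 0.20; N=12 gives T = 0.2205.

N = 13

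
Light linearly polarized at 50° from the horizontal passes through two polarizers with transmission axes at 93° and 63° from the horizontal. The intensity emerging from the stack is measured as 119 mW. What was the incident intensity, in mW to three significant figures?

I₀ ≈ 297 mW

I₁ = I₀ cos²(93° − 50°) = I₀ cos²(43°) = 0.5349 I₀.
I₂ = I₁ cos²(63° − 93°) = 0.5349 I₀ · cos²(30°) = 0.4012 I₀.
So 119 mW = 0.4012 I₀, giving I₀ = 119/0.4012 = 296.6 mW.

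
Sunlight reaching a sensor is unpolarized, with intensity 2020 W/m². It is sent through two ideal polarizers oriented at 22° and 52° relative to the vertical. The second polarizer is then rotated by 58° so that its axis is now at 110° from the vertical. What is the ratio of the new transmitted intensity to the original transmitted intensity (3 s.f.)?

I_new/I_old ≈ 0.00162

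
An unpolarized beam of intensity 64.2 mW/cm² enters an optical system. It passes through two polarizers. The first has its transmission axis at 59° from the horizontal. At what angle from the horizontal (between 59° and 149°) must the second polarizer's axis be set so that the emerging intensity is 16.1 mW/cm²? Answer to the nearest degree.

θ ≈ 104°

Unpolarized light through the first polarizer → I₁ = ½ I₀, now polarized at 59°.
Target fraction: 16.1 / 64.2 mW/cm² = 0.2508 of I₀.
Need I₂/I₀ = 0.2508, so cos²(θ − 59°) = 0.2508 / 0.5 = 0.5016.
θ − 59° = arccos(√0.5016) = 44.9°, giving θ ≈ 59 + 44.9 = 103.9°.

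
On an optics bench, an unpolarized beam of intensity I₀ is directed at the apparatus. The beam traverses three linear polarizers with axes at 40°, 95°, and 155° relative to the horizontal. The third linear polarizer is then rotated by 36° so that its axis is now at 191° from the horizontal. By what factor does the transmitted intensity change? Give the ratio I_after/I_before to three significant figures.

Before rotation:
Unpolarized light through the first polarizer → I₁ = ½ I₀, now polarized at 40°.
I₂ = I₁ cos²(95° − 40°) = 0.5 I₀ · cos²(55°) = 0.1645 I₀.
I₃ = I₂ cos²(155° − 95°) = 0.1645 I₀ · cos²(60°) = 0.04112 I₀.
After rotation:
Unpolarized light through the first polarizer → I₁ = ½ I₀, now polarized at 40°.
I₂ = I₁ cos²(95° − 40°) = 0.5 I₀ · cos²(55°) = 0.1645 I₀.
Angle between axes 2 and 3: 84°. I₃ = 0.1645 I₀ · cos²(84°) = 0.001797 I₀.
Ratio = 0.001797 / 0.04112 = 0.0437.

I_new/I_old ≈ 0.0437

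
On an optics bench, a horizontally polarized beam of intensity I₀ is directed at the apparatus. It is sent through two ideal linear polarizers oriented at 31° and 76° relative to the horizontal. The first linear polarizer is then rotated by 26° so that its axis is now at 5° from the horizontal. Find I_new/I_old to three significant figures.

Before rotation:
I₁ = I₀ cos²(31° − 0°) = I₀ cos²(31°) = 0.7347 I₀.
I₂ = I₁ cos²(76° − 31°) = 0.7347 I₀ · cos²(45°) = 0.3674 I₀.
After rotation:
I₁ = I₀ cos²(5° − 0°) = I₀ cos²(5°) = 0.9924 I₀.
I₂ = I₁ cos²(76° − 5°) = 0.9924 I₀ · cos²(71°) = 0.1052 I₀.
Ratio = 0.1052 / 0.3674 = 0.2863.

I_new/I_old ≈ 0.286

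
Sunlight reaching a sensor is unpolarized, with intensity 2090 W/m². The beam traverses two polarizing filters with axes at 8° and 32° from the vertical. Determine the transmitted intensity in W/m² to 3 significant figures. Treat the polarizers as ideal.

Unpolarized light through the first polarizer → I₁ = 2090 W/m²/2 = 1045 W/m², polarized at 8°.
I₂ = I₁ · cos²(24°) = 1045 · 0.8346 = 872.1 W/m².

I ≈ 872 W/m²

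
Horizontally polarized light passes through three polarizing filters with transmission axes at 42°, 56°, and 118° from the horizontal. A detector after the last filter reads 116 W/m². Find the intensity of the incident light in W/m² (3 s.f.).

I₀ ≈ 1010 W/m²

I₁ = I₀ cos²(42° − 0°) = I₀ cos²(42°) = 0.5523 I₀.
I₂ = I₁ cos²(56° − 42°) = 0.5523 I₀ · cos²(14°) = 0.5199 I₀.
I₃ = I₂ cos²(118° − 56°) = 0.5199 I₀ · cos²(62°) = 0.1146 I₀.
So 116 W/m² = 0.1146 I₀, giving I₀ = 116/0.1146 = 1012 W/m².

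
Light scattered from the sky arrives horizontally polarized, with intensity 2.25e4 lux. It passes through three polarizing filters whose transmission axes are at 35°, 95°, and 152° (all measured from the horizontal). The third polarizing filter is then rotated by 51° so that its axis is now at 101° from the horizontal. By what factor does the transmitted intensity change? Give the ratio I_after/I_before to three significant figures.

I_new/I_old ≈ 3.33

Before rotation:
I₁ = I₀ cos²(35° − 0°) = I₀ cos²(35°) = 0.671 I₀.
I₂ = I₁ cos²(95° − 35°) = 0.671 I₀ · cos²(60°) = 0.1678 I₀.
I₃ = I₂ cos²(152° − 95°) = 0.1678 I₀ · cos²(57°) = 0.04976 I₀.
After rotation:
I₁ = I₀ cos²(35° − 0°) = I₀ cos²(35°) = 0.671 I₀.
I₂ = I₁ cos²(95° − 35°) = 0.671 I₀ · cos²(60°) = 0.1678 I₀.
I₃ = I₂ cos²(101° − 95°) = 0.1678 I₀ · cos²(6°) = 0.1659 I₀.
Ratio = 0.1659 / 0.04976 = 3.334.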